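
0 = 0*8055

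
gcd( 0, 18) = 18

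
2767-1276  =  1491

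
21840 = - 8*( -2730)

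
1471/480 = 1471/480  =  3.06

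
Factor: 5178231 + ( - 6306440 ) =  - 1128209= - 1128209^1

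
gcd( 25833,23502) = 3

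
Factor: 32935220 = 2^2*5^1 * 593^1* 2777^1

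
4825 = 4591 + 234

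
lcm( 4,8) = 8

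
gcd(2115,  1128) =141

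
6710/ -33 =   -  204  +  2/3 = - 203.33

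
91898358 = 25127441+66770917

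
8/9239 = 8/9239= 0.00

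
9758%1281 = 791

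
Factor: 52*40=2080 = 2^5*5^1  *  13^1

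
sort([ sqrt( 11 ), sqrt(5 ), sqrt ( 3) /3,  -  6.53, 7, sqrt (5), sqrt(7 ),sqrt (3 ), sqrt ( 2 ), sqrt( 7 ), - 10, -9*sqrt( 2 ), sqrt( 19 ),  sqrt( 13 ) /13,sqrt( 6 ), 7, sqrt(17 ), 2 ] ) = [ - 9 * sqrt ( 2 ), - 10, - 6.53, sqrt( 13 ) /13, sqrt( 3 ) /3, sqrt( 2), sqrt(3 ),2,sqrt(5), sqrt(5), sqrt(6 ),sqrt(7), sqrt (7), sqrt( 11),sqrt (17 ), sqrt (19),7, 7 ]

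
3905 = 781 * 5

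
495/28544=495/28544 = 0.02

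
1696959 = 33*51423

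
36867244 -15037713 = 21829531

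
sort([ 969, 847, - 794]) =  [ - 794, 847, 969] 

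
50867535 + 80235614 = 131103149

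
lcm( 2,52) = 52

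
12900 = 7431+5469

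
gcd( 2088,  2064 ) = 24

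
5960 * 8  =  47680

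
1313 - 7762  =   - 6449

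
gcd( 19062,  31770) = 6354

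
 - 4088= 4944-9032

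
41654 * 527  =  21951658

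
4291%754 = 521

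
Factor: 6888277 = 11^1*626207^1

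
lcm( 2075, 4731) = 118275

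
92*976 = 89792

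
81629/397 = 205 + 244/397=205.61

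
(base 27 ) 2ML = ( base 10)2073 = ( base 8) 4031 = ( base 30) 293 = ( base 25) 37n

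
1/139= 1/139 = 0.01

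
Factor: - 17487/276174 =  - 29/458 = - 2^( - 1 )*29^1*229^ ( - 1)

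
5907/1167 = 1969/389  =  5.06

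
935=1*935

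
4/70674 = 2/35337= 0.00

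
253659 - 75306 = 178353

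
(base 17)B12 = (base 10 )3198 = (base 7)12216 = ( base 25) 52n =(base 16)C7E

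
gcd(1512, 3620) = 4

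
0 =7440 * 0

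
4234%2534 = 1700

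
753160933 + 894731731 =1647892664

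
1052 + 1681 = 2733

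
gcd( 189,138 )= 3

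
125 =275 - 150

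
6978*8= 55824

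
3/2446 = 3/2446 = 0.00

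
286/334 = 143/167 = 0.86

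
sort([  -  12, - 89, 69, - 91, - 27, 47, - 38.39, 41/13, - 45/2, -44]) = [ - 91,- 89 , -44, - 38.39,-27, -45/2 ,-12,41/13,47,69 ] 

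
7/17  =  7/17=0.41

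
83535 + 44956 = 128491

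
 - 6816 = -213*32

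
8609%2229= 1922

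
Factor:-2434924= -2^2 * 113^1 * 5387^1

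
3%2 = 1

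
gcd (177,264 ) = 3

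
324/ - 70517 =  - 324/70517 = - 0.00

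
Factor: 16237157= 1151^1*14107^1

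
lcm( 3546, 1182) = 3546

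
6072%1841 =549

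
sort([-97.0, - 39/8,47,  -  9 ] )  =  [-97.0,-9, - 39/8,47 ] 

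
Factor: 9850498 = 2^1*7^1*31^1*22697^1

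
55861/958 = 55861/958 = 58.31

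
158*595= 94010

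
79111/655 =120+511/655=120.78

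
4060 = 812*5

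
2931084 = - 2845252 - -5776336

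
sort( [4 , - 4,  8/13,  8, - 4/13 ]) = [ - 4, - 4/13, 8/13,4, 8 ] 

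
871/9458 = 871/9458 =0.09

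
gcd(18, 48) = 6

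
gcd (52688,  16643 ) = 89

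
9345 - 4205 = 5140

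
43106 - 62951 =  - 19845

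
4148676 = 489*8484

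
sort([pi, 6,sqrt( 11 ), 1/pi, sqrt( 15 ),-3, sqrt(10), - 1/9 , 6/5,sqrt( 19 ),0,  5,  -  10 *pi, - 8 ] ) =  [ - 10*pi, - 8,-3, - 1/9 , 0,1/pi, 6/5, pi, sqrt( 10), sqrt( 11 ), sqrt (15),sqrt(19), 5, 6 ]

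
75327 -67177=8150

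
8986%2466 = 1588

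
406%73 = 41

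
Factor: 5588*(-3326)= - 2^3  *  11^1*127^1*1663^1 = -18585688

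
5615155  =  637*8815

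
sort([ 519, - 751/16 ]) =[ - 751/16,  519 ] 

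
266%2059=266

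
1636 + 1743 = 3379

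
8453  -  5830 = 2623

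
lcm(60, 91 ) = 5460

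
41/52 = 41/52 = 0.79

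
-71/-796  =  71/796 = 0.09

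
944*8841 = 8345904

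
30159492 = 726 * 41542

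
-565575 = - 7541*75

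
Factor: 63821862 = 2^1*3^2*13^1*107^1*2549^1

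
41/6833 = 41/6833 = 0.01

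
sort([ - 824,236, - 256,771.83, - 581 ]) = [ - 824,- 581,- 256, 236,771.83 ]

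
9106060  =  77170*118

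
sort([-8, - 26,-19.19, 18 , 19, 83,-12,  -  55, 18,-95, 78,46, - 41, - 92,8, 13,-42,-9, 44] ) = [ - 95,-92, -55, - 42, - 41,-26,- 19.19,-12, - 9,  -  8,8,13, 18, 18, 19, 44,46, 78, 83]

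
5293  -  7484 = -2191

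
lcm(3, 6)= 6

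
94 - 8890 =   -  8796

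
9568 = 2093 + 7475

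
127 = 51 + 76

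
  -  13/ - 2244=13/2244  =  0.01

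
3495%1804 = 1691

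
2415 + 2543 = 4958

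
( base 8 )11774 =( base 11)3931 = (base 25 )84g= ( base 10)5116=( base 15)17B1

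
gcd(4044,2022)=2022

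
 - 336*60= - 20160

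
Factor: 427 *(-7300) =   -  3117100  =  - 2^2*5^2*7^1*61^1*73^1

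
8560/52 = 164 + 8/13= 164.62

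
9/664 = 9/664 = 0.01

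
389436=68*5727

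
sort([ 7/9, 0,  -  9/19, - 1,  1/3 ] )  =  [- 1,-9/19,0, 1/3,7/9] 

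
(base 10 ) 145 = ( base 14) a5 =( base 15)9A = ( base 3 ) 12101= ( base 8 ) 221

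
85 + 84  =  169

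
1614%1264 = 350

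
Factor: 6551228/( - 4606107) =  - 2^2*3^( - 1)*11^( - 2 )*23^1*12689^ ( - 1)*71209^1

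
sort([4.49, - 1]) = [ - 1,4.49 ] 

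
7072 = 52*136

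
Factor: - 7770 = -2^1*3^1*5^1*7^1*37^1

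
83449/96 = 83449/96 = 869.26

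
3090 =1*3090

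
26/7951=26/7951 = 0.00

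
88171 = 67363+20808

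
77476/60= 1291 + 4/15 = 1291.27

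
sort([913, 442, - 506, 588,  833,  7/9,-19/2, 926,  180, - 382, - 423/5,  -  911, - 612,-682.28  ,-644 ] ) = [ - 911  , - 682.28, - 644,-612,- 506, - 382, - 423/5, - 19/2,  7/9,180, 442,  588,833,913, 926]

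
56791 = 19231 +37560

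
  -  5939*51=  - 302889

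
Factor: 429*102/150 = 3^1 * 5^(  -  2) * 11^1 * 13^1*17^1 = 7293/25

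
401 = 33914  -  33513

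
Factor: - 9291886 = - 2^1*61^1*76163^1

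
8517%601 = 103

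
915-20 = 895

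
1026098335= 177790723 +848307612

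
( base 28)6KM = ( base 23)9mj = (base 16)14a6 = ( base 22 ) ak6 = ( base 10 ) 5286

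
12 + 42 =54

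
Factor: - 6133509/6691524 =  - 2044503/2230508 = -2^(-2 )*3^2*7^( - 1 )*37^ ( - 1 )*2153^(-1)*227167^1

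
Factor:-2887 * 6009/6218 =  - 17347983/6218 = - 2^( - 1)*3^1*2003^1 * 2887^1*3109^ ( - 1) 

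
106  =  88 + 18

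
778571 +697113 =1475684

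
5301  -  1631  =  3670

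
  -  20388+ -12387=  - 32775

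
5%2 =1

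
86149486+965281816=1051431302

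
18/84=3/14 =0.21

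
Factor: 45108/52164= 3^( - 2 )*23^ (-1 )*179^1  =  179/207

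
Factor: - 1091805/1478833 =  - 3^1 * 5^1*11^1* 13^1*509^1*971^( - 1 )*1523^(  -  1)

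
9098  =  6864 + 2234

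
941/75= 941/75 = 12.55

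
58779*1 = 58779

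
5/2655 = 1/531 = 0.00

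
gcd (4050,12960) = 810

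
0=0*655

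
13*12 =156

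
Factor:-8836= - 2^2*47^2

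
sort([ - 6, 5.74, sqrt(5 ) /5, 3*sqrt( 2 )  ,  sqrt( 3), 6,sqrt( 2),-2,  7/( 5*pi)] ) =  [ - 6, - 2,7/( 5*pi ),  sqrt (5)/5,sqrt( 2), sqrt( 3 ),3*sqrt( 2),5.74, 6]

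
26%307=26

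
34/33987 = 34/33987 = 0.00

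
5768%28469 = 5768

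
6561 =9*729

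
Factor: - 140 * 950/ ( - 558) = 2^2 * 3^(- 2)*5^3*7^1*  19^1*31^(  -  1 )= 66500/279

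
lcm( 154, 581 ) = 12782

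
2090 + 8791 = 10881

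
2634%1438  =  1196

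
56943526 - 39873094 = 17070432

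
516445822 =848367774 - 331921952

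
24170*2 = 48340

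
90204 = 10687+79517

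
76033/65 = 76033/65  =  1169.74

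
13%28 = 13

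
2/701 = 2/701 = 0.00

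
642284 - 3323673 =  - 2681389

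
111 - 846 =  - 735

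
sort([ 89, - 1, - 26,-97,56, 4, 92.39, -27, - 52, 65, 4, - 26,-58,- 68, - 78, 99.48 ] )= [ -97, - 78, - 68,-58, - 52,-27, - 26 , -26, -1,  4, 4,56, 65 , 89, 92.39,  99.48]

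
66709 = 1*66709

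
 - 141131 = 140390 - 281521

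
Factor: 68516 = 2^2*7^1*2447^1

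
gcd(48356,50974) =154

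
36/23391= 4/2599=   0.00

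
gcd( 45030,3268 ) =38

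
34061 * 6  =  204366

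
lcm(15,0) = 0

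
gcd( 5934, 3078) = 6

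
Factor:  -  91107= -3^2 * 53^1*191^1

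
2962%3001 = 2962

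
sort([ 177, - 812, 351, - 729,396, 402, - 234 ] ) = [  -  812, - 729,-234, 177,351,396  ,  402 ] 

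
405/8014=405/8014 = 0.05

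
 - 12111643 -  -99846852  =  87735209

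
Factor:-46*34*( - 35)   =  54740 =2^2 * 5^1*7^1*17^1*23^1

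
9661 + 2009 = 11670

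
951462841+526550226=1478013067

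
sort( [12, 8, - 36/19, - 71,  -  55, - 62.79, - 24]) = [ - 71, - 62.79, - 55,-24, - 36/19, 8,12]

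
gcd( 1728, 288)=288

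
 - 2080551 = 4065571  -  6146122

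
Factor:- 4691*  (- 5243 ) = 24594913 = 7^2 * 107^1*4691^1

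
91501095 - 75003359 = 16497736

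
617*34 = 20978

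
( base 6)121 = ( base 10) 49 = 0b110001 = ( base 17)2F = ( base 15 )34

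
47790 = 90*531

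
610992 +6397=617389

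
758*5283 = 4004514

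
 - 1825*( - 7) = 12775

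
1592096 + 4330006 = 5922102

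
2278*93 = 211854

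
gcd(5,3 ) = 1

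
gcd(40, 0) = 40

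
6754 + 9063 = 15817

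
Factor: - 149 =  - 149^1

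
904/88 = 113/11 = 10.27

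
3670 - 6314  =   - 2644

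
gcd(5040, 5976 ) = 72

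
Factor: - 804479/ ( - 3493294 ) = 2^ (  -  1)*7^ (-1)*13^1*19^1*3257^1*249521^ (- 1 ) 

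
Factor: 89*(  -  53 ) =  - 4717 = -53^1*89^1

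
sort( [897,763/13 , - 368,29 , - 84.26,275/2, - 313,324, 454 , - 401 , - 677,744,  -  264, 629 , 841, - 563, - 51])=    [  -  677,-563, - 401, - 368, - 313, - 264, - 84.26,  -  51, 29,763/13, 275/2,324, 454,629,  744,841,897 ] 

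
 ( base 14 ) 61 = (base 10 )85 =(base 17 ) 50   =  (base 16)55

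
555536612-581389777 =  - 25853165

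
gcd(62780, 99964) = 4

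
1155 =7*165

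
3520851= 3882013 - 361162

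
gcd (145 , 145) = 145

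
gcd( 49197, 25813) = 1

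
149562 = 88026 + 61536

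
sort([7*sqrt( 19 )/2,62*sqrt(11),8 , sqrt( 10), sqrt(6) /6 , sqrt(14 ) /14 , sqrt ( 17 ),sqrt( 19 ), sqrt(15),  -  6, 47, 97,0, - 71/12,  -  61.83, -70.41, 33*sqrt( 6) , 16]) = [ -70.41,-61.83, - 6,  -  71/12 , 0,sqrt( 14 ) /14,sqrt(6 ) /6,sqrt ( 10), sqrt ( 15 ), sqrt( 17), sqrt(19 ), 8, 7*sqrt( 19 ) /2, 16, 47,33 * sqrt( 6 ), 97,62*sqrt(11) ]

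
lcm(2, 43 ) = 86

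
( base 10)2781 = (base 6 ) 20513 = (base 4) 223131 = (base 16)add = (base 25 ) 4b6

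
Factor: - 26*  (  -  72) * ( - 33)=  - 2^4*3^3*11^1 * 13^1 = -61776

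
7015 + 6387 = 13402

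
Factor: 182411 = 79^1*2309^1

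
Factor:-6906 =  - 2^1*3^1*1151^1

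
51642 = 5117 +46525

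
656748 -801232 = -144484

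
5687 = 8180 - 2493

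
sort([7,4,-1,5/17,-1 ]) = [-1,-1, 5/17, 4,7 ]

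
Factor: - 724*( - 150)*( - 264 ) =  - 28670400 =-2^6*3^2*5^2*11^1*181^1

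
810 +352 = 1162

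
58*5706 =330948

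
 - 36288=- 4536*8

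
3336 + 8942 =12278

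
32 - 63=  - 31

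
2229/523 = 4 + 137/523 = 4.26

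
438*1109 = 485742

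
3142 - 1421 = 1721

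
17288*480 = 8298240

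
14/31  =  14/31 =0.45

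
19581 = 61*321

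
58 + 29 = 87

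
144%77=67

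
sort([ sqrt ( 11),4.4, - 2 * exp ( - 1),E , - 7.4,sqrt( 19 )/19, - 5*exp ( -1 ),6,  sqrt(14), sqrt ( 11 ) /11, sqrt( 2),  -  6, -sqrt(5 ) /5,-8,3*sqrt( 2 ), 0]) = [ - 8,-7.4, - 6, - 5 * exp( - 1), - 2*exp (  -  1),  -  sqrt( 5)/5,0,sqrt ( 19)/19, sqrt(11) /11,sqrt ( 2),E,sqrt(11 ),sqrt( 14),3*sqrt(2), 4.4,6 ]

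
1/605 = 1/605 = 0.00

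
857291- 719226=138065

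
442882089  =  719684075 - 276801986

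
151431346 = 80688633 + 70742713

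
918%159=123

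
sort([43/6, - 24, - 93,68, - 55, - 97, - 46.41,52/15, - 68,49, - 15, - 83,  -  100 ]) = [ - 100, - 97, - 93,-83, - 68,-55  , - 46.41,-24, - 15, 52/15, 43/6,49,68 ]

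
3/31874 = 3/31874  =  0.00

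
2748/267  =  916/89= 10.29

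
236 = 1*236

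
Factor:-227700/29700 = - 23/3 = - 3^ ( -1)*23^1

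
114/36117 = 38/12039 = 0.00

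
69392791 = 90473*767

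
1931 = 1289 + 642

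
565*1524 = 861060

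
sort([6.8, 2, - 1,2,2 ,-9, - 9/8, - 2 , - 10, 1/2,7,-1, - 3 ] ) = [ - 10, - 9,  -  3,-2, - 9/8, - 1, - 1,1/2,2,2, 2,  6.8, 7]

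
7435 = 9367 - 1932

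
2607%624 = 111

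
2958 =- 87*(- 34)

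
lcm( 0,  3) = 0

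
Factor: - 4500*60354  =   - 271593000 = - 2^3*3^4*5^3*7^1*479^1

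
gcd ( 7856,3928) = 3928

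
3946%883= 414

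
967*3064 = 2962888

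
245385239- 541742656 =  - 296357417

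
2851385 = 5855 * 487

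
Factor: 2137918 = 2^1*19^1*127^1*443^1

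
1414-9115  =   - 7701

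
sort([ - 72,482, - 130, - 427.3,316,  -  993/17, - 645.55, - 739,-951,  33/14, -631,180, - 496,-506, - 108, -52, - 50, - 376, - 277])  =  [ - 951, - 739,-645.55, - 631 , - 506,-496,  -  427.3, - 376 , - 277, - 130, - 108,-72, - 993/17, - 52, - 50,33/14, 180,316,482 ] 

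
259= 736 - 477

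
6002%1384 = 466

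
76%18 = 4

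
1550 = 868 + 682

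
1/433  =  1/433 = 0.00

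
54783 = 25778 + 29005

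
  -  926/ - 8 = 463/4 = 115.75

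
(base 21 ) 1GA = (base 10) 787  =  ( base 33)ns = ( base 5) 11122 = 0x313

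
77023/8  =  9627 + 7/8 = 9627.88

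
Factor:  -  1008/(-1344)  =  3/4 = 2^(  -  2)*3^1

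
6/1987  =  6/1987 = 0.00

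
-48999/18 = -2723+5/6 = - 2722.17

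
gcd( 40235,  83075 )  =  5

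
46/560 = 23/280 = 0.08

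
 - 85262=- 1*85262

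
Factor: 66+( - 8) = 58 = 2^1*29^1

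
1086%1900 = 1086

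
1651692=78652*21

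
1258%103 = 22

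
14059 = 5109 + 8950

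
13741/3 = 4580 + 1/3 = 4580.33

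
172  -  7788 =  - 7616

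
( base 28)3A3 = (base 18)827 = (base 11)1A86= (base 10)2635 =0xa4b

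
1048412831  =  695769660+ 352643171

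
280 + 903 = 1183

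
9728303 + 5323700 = 15052003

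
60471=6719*9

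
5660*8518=48211880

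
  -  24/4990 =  - 12/2495 =- 0.00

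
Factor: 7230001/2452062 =2^( -1)*3^( - 1)*71^1*79^1*1289^1*408677^( - 1)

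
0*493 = 0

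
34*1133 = 38522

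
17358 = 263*66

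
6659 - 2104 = 4555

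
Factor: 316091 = 37^1* 8543^1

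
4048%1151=595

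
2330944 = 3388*688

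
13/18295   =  13/18295 = 0.00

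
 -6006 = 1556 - 7562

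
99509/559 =178+7/559=178.01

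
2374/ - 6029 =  - 1 +3655/6029 = - 0.39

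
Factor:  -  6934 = -2^1*3467^1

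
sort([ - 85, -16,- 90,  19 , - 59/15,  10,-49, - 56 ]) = [ - 90 , - 85, - 56,-49, - 16, - 59/15,10,19] 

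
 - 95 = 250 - 345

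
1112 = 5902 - 4790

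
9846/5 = 1969 + 1/5=1969.20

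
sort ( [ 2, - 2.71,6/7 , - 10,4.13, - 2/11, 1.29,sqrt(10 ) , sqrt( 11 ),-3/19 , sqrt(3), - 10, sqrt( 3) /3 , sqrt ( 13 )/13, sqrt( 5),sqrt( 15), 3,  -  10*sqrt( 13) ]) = [ - 10 * sqrt(13 ) ,-10, - 10,-2.71,-2/11, - 3/19 , sqrt( 13)/13, sqrt(3)/3, 6/7,1.29, sqrt (3 ),2,sqrt( 5),3, sqrt ( 10),sqrt(11) , sqrt( 15), 4.13]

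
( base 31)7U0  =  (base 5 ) 221112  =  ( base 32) 7f9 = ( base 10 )7657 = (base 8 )16751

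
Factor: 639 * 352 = 2^5 * 3^2 * 11^1*71^1 = 224928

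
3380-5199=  - 1819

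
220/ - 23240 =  - 11/1162 = -  0.01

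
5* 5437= 27185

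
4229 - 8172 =-3943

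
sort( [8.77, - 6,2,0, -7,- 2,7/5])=[ - 7, - 6, - 2,0,7/5, 2, 8.77 ]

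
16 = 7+9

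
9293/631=9293/631=14.73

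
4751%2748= 2003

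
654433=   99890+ 554543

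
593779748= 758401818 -164622070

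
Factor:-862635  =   - 3^1* 5^1* 131^1* 439^1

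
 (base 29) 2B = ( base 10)69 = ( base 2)1000101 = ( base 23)30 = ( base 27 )2f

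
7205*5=36025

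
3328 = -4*( - 832) 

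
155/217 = 5/7 =0.71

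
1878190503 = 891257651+986932852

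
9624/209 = 46 + 10/209 = 46.05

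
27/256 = 27/256  =  0.11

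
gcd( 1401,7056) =3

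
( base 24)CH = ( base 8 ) 461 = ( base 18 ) gh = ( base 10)305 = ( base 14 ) 17b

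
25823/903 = 28 + 77/129= 28.60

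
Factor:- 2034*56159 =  - 2^1*3^2*89^1*113^1*631^1 = - 114227406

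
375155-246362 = 128793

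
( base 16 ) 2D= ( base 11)41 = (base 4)231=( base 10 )45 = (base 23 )1M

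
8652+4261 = 12913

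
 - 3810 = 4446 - 8256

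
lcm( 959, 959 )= 959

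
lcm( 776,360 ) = 34920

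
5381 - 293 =5088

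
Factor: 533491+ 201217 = 2^2*13^1*71^1*199^1=734708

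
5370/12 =895/2 = 447.50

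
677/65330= 677/65330= 0.01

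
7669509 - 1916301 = 5753208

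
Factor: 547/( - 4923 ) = -1/9= - 3^(  -  2 ) 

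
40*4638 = 185520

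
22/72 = 11/36 = 0.31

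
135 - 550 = -415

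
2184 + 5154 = 7338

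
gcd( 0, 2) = 2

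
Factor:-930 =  - 2^1 * 3^1 * 5^1*31^1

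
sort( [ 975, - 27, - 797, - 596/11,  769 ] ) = [ - 797, - 596/11, - 27, 769,975]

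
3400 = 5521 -2121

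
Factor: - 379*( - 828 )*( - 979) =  - 2^2*3^2*11^1*23^1 * 89^1*379^1 = - 307221948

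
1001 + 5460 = 6461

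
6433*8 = 51464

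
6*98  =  588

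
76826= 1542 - -75284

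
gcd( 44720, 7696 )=208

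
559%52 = 39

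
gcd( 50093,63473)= 1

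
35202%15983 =3236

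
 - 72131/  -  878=72131/878 = 82.15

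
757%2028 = 757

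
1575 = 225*7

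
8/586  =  4/293 =0.01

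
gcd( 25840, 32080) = 80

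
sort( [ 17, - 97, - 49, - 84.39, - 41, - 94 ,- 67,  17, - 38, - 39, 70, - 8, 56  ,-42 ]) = [ - 97, - 94, - 84.39, - 67, - 49, - 42, - 41, - 39, - 38, - 8, 17, 17,56, 70]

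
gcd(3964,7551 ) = 1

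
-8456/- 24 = 352 + 1/3 = 352.33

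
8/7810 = 4/3905 = 0.00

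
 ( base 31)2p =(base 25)3c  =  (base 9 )106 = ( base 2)1010111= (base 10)87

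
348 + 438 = 786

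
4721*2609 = 12317089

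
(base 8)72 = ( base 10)58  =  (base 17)37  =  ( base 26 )26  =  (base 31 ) 1R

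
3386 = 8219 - 4833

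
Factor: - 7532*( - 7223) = 2^2*7^1*31^1*233^1*269^1 = 54403636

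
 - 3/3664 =-1+3661/3664 = - 0.00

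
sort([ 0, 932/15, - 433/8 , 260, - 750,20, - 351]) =[  -  750,-351, - 433/8,  0, 20, 932/15,260 ]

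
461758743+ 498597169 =960355912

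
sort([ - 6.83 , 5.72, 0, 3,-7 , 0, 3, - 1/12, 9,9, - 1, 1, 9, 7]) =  [ - 7, - 6.83, - 1, - 1/12, 0, 0, 1,3, 3, 5.72,  7, 9, 9, 9]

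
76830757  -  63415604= 13415153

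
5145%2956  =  2189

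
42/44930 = 21/22465=0.00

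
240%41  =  35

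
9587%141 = 140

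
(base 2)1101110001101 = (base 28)8rp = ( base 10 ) 7053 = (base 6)52353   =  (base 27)9I6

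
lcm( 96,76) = 1824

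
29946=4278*7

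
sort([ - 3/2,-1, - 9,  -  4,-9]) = [-9, - 9, - 4, - 3/2,-1] 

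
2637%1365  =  1272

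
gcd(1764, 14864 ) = 4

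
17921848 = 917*19544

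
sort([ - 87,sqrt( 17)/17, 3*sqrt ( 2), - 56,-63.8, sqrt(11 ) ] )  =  [-87, - 63.8, - 56,sqrt( 17)/17,sqrt (11 ), 3*sqrt( 2)]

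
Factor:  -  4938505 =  -5^1*11^1*13^1*6907^1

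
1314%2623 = 1314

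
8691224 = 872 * 9967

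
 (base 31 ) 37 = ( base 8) 144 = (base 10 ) 100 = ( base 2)1100100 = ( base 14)72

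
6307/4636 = 6307/4636  =  1.36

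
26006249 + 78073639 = 104079888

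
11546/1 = 11546=11546.00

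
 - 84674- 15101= - 99775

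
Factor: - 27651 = -3^1*13^1*709^1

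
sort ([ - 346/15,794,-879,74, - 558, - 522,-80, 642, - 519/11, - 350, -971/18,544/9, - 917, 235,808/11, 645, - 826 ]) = [ - 917,- 879, - 826, - 558,  -  522,-350,-80, - 971/18, - 519/11, - 346/15,  544/9,808/11, 74, 235, 642, 645,794 ] 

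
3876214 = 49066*79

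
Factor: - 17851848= -2^3* 3^1*7^1*106261^1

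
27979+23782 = 51761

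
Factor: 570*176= 100320 = 2^5*3^1 * 5^1*11^1*19^1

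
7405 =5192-  -  2213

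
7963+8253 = 16216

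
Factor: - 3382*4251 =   -  2^1 * 3^1 * 13^1 * 19^1 * 89^1*109^1 = - 14376882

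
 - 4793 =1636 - 6429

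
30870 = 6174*5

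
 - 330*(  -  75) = 24750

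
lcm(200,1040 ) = 5200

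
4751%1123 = 259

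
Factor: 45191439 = 3^6*61991^1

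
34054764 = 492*69217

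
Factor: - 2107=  -7^2*43^1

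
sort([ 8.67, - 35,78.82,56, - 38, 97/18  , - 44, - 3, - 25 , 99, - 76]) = [  -  76, - 44, - 38, - 35,-25,-3,97/18, 8.67,56, 78.82, 99 ]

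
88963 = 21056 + 67907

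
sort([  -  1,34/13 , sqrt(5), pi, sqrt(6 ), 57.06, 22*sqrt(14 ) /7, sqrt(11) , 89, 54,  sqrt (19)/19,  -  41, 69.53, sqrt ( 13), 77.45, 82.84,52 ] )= [ - 41,-1,sqrt( 19)/19, sqrt( 5), sqrt( 6 ) , 34/13 , pi, sqrt (11) , sqrt( 13 )  ,  22*sqrt(14 ) /7,52,54, 57.06, 69.53, 77.45,82.84, 89]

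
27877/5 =5575 + 2/5 = 5575.40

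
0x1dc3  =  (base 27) ac5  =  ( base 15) 23ce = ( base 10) 7619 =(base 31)7so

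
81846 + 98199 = 180045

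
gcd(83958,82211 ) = 1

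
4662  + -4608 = 54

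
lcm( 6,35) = 210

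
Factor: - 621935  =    -  5^1*173^1 * 719^1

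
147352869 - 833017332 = -685664463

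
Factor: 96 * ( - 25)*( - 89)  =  2^5*3^1*5^2*89^1 = 213600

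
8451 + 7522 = 15973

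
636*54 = 34344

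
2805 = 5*561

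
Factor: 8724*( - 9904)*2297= - 2^6*3^1*619^1*727^1*2297^1 = - 198466533312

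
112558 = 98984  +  13574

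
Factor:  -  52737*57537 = - 3034328769 = - 3^4*2131^1*17579^1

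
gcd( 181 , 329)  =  1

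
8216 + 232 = 8448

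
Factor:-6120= - 2^3*3^2* 5^1*17^1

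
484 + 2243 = 2727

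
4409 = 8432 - 4023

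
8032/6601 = 1 + 1431/6601 = 1.22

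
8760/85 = 103 + 1/17 = 103.06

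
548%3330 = 548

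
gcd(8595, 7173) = 9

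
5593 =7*799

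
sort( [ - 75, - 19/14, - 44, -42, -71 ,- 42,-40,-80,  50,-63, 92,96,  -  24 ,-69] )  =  [ - 80,-75, - 71 , - 69, - 63,  -  44,  -  42,  -  42, - 40, -24, - 19/14, 50,92,  96] 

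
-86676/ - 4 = 21669/1 = 21669.00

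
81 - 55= 26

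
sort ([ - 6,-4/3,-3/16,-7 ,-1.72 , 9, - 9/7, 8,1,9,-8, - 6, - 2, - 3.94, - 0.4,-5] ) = [ - 8, - 7 , -6 , - 6, - 5, - 3.94, - 2, - 1.72,- 4/3, - 9/7  ,  -  0.4, - 3/16 , 1 , 8 , 9, 9] 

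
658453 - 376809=281644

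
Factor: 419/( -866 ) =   -  2^( - 1 )*419^1*433^( - 1 ) 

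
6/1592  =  3/796 = 0.00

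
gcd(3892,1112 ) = 556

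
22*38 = 836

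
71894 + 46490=118384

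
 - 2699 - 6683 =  - 9382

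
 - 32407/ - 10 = 32407/10=3240.70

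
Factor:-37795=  - 5^1*7559^1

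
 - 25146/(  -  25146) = 1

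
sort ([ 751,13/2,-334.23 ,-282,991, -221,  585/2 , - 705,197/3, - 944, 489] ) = [ - 944, - 705, - 334.23,- 282, - 221,13/2,197/3, 585/2,489, 751 , 991 ]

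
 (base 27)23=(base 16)39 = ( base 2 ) 111001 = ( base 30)1r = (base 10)57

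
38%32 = 6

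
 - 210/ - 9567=70/3189 =0.02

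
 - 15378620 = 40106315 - 55484935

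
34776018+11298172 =46074190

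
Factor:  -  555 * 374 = -207570 = - 2^1* 3^1*5^1*11^1*17^1 * 37^1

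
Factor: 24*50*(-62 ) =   -  2^5*3^1*5^2*31^1 = -74400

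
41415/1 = 41415 = 41415.00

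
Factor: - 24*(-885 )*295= 6265800 =2^3*3^2*5^2*59^2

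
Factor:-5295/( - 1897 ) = 3^1 * 5^1*7^(-1)*271^( - 1)*353^1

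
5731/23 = 5731/23 = 249.17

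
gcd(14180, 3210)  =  10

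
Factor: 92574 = 2^1* 3^2*37^1*139^1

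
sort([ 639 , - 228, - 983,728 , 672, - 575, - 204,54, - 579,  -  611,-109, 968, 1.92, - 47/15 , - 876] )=[ - 983  , - 876, - 611,-579, - 575, - 228,-204, - 109,-47/15,1.92, 54 , 639, 672, 728 , 968 ] 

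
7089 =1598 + 5491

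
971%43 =25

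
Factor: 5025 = 3^1*5^2 * 67^1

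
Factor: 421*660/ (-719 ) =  - 2^2*3^1 * 5^1 * 11^1 * 421^1*719^ ( - 1 )=-277860/719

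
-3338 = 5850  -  9188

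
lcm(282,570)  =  26790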